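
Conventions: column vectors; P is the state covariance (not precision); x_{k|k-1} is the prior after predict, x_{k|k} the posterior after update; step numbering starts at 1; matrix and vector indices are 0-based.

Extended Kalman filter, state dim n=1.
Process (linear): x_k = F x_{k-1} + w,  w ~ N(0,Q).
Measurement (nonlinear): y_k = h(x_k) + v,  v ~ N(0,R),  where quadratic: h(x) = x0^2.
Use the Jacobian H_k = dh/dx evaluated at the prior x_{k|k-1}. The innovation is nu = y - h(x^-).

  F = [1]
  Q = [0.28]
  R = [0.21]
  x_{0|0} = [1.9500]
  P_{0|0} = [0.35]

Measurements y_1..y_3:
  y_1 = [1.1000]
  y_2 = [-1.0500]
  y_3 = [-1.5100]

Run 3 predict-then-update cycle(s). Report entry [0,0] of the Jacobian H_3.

H_jac[0,0] = 0.6552

step 1: x^-=[1.9500]  P^-=[0.6300]  H_jac=[3.9000]  S=[9.7923]  K=[0.2509]  nu=[-2.7025]  x^+=[1.2719]  P^+=[0.0135]
step 2: x^-=[1.2719]  P^-=[0.2935]  H_jac=[2.5438]  S=[2.1093]  K=[0.3540]  nu=[-2.6678]  x^+=[0.3276]  P^+=[0.0292]
step 3: x^-=[0.3276]  P^-=[0.3092]  H_jac=[0.6552]  S=[0.3427]  K=[0.5911]  nu=[-1.6173]  x^+=[-0.6284]  P^+=[0.1895]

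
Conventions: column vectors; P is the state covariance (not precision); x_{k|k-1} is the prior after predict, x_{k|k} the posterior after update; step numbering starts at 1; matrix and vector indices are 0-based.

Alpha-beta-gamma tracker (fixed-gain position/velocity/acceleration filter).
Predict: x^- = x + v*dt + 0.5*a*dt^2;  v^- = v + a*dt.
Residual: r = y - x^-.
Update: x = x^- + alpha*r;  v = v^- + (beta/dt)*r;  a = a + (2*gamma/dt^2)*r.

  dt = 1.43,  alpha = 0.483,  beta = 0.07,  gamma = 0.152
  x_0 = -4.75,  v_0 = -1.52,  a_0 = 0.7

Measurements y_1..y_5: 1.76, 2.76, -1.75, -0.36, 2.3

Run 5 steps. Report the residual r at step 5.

step 1: x_pred=-6.2079  r=7.9679  x^+=-2.3594  v^+=-0.1290  a^+=1.8845
step 2: x_pred=-0.6170  r=3.3770  x^+=1.0141  v^+=2.7312  a^+=2.3866
step 3: x_pred=7.3599  r=-9.1099  x^+=2.9598  v^+=5.6981  a^+=1.0323
step 4: x_pred=12.1635  r=-12.5235  x^+=6.1146  v^+=6.5611  a^+=-0.8295
step 5: x_pred=14.6489  r=-12.3489  x^+=8.6844  v^+=4.7705  a^+=-2.6653

resid = -12.3489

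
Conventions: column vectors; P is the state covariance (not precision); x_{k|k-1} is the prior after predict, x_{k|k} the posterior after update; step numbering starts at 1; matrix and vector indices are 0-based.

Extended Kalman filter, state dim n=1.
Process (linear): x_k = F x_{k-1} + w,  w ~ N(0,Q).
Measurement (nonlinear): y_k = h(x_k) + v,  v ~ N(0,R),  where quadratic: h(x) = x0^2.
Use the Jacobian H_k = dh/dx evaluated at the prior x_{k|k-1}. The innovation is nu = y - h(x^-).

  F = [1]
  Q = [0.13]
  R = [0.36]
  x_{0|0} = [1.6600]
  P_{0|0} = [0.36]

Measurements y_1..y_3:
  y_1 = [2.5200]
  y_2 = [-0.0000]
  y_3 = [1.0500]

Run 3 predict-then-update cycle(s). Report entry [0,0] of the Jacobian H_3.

H_jac[0,0] = 1.8815

step 1: x^-=[1.6600]  P^-=[0.4900]  H_jac=[3.3200]  S=[5.7610]  K=[0.2824]  nu=[-0.2356]  x^+=[1.5935]  P^+=[0.0306]
step 2: x^-=[1.5935]  P^-=[0.1606]  H_jac=[3.1869]  S=[1.9914]  K=[0.2571]  nu=[-2.5391]  x^+=[0.9408]  P^+=[0.0290]
step 3: x^-=[0.9408]  P^-=[0.1590]  H_jac=[1.8815]  S=[0.9230]  K=[0.3242]  nu=[0.1650]  x^+=[0.9942]  P^+=[0.0620]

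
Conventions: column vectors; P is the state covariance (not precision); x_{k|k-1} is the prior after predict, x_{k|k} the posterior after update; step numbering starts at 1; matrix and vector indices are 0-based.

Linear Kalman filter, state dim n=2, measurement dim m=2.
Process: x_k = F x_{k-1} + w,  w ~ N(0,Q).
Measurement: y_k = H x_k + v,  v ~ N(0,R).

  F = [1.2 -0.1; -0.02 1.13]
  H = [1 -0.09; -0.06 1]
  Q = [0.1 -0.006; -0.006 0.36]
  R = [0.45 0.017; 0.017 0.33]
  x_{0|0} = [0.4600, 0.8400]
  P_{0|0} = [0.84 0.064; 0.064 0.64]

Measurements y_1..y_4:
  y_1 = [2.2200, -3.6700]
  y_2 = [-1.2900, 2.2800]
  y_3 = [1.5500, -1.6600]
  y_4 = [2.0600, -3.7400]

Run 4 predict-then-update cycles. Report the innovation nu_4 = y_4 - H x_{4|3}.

innov = [0.8151, -2.6966]

step 1: x^-=[0.4680, 0.9400]  P^-=[1.3006 -0.0116; -0.0116 1.1747]  S=[1.7622 -0.1784; -0.1784 1.5107]  K=[0.7415 0.0282; 0.0123 0.7795]  nu=[1.8366, -4.5819]  x^+=[1.7004, -2.6088]  P^+=[0.3380 0.0422; 0.0422 0.2600]
step 2: x^-=[2.3014, -2.9819]  P^-=[0.5791 0.0138; 0.0138 0.6902]  S=[1.0322 -0.0660; -0.0660 1.0206]  K=[0.5608 0.0157; -0.0036 0.6752]  nu=[-3.8598, 5.4000]  x^+=[0.2217, 0.6782]  P^+=[0.2554 0.0301; 0.0301 0.2246]
step 3: x^-=[0.1982, 0.7619]  P^-=[0.4627 0.0033; 0.0033 0.6455]  S=[0.9174 -0.0655; -0.0655 0.9767]  K=[0.5047 0.0088; -0.0126 0.6598]  nu=[1.4203, -2.4100]  x^+=[0.8938, -0.8461]  P^+=[0.2296 0.0253; 0.0253 0.2190]
step 4: x^-=[1.1572, -0.9740]  P^-=[0.4267 -0.0019; -0.0019 0.6386]  S=[0.8822 -0.0680; -0.0680 0.9704]  K=[0.4843 0.0056; -0.0167 0.6571]  nu=[0.8151, -2.6966]  x^+=[1.5370, -2.7594]  P^+=[0.2201 0.0233; 0.0233 0.2179]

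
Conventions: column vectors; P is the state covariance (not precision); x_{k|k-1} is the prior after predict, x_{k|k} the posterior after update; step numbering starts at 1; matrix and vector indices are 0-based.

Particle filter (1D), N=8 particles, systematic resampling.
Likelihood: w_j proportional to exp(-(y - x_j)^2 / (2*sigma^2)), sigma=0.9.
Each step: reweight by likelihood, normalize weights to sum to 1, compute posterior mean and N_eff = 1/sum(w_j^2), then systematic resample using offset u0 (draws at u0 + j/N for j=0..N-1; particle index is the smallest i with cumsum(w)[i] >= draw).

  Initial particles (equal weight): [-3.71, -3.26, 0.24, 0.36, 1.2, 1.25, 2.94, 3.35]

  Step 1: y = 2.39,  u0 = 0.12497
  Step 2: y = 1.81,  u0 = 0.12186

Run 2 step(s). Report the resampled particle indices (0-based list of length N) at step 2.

resampled_idx = [0, 1, 1, 2, 3, 4, 5, 7]

step 1: w=[0.0000, 0.0000, 0.0240, 0.0328, 0.1740, 0.1870, 0.3460, 0.2361]  mean=2.2685  Neff=4.1253  idx=[4, 5, 5, 6, 6, 6, 7, 7]
step 2: w=[0.1862, 0.1930, 0.1930, 0.1065, 0.1065, 0.1065, 0.0542, 0.0542]  mean=2.0082  Neff=6.7093  idx=[0, 1, 1, 2, 3, 4, 5, 7]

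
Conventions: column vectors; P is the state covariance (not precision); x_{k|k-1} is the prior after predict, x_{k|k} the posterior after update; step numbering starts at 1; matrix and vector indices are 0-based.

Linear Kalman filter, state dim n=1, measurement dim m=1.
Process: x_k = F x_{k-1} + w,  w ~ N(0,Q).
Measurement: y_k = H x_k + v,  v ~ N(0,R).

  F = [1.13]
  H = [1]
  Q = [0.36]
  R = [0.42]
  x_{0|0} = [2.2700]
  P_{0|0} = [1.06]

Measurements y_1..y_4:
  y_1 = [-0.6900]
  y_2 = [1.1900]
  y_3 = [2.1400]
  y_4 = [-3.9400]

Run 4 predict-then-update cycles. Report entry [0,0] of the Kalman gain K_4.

K[0,0] = 0.6240

step 1: x^-=[2.5651]  P^-=[1.7135]  S=[2.1335]  K=[0.8031]  nu=[-3.2551]  x^+=[-0.0492]  P^+=[0.3373]
step 2: x^-=[-0.0556]  P^-=[0.7907]  S=[1.2107]  K=[0.6531]  nu=[1.2456]  x^+=[0.7579]  P^+=[0.2743]
step 3: x^-=[0.8564]  P^-=[0.7103]  S=[1.1303]  K=[0.6284]  nu=[1.2836]  x^+=[1.6630]  P^+=[0.2639]
step 4: x^-=[1.8792]  P^-=[0.6970]  S=[1.1170]  K=[0.6240]  nu=[-5.8192]  x^+=[-1.7520]  P^+=[0.2621]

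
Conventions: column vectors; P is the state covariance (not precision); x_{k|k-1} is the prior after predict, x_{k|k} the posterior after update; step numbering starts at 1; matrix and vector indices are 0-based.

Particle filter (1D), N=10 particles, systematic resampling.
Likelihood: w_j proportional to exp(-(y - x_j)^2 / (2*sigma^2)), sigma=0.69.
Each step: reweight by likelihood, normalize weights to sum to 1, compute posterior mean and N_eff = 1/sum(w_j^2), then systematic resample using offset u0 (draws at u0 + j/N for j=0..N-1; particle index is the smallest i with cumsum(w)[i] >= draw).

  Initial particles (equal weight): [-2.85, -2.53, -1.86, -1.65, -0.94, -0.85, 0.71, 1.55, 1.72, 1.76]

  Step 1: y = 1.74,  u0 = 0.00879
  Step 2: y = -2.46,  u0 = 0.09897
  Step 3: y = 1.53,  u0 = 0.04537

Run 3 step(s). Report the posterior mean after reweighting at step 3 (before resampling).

post_mean = 0.8899

step 1: w=[0.0000, 0.0000, 0.0000, 0.0000, 0.0002, 0.0003, 0.0997, 0.2925, 0.3037, 0.3037]  mean=1.5806  Neff=3.5721  idx=[6, 7, 7, 7, 8, 8, 8, 9, 9, 9]
step 2: w=[0.9926, 0.0018, 0.0018, 0.0018, 0.0004, 0.0004, 0.0004, 0.0003, 0.0003, 0.0003]  mean=0.7166  Neff=1.0149  idx=[0, 0, 0, 0, 0, 0, 0, 0, 0, 6]
step 3: w=[0.0913, 0.0913, 0.0913, 0.0913, 0.0913, 0.0913, 0.0913, 0.0913, 0.0913, 0.1781]  mean=0.8899  Neff=9.3646  idx=[0, 1, 2, 3, 4, 5, 7, 8, 9, 9]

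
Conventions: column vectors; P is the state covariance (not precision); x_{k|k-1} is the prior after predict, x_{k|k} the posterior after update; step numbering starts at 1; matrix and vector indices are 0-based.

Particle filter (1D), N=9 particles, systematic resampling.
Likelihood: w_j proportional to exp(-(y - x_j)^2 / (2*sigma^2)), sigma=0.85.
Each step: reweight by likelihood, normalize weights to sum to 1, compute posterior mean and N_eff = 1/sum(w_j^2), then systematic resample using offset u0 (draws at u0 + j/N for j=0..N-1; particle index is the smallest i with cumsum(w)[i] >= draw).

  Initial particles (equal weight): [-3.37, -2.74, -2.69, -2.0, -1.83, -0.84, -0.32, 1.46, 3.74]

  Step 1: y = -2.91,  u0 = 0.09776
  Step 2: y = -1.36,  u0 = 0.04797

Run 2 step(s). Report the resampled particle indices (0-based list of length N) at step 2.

resampled_idx = [2, 3, 5, 6, 6, 7, 7, 8, 8]

step 1: w=[0.2225, 0.2525, 0.2491, 0.1452, 0.1149, 0.0133, 0.0025, 0.0000, 0.0000]  mean=-2.6244  Neff=4.7666  idx=[0, 0, 1, 1, 2, 2, 3, 4, 5]
step 2: w=[0.0166, 0.0166, 0.0726, 0.0726, 0.0798, 0.0798, 0.2043, 0.2328, 0.2250]  mean=-1.9624  Neff=5.8690  idx=[2, 3, 5, 6, 6, 7, 7, 8, 8]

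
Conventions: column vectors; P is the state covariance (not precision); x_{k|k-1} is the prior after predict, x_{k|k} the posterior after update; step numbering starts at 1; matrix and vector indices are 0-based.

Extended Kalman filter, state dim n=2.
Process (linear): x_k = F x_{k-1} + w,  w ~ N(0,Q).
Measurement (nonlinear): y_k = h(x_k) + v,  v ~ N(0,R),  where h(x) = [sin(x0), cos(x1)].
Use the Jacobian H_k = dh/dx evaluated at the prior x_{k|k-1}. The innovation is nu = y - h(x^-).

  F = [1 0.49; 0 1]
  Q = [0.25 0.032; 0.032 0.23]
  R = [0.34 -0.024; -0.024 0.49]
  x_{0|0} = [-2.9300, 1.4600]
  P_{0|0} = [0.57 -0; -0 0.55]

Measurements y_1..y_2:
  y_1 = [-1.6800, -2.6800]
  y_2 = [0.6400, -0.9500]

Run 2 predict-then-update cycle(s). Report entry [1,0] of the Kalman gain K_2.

K[1,0] = 0.2019

step 1: x^-=[-2.2146, 1.4600]  P^-=[0.9521 0.3015; 0.3015 0.7800]  H_jac=[-0.6002 0.0000; 0.0000 -0.9939]  S=[0.6830 0.1559; 0.1559 1.2605]  K=[-0.8051 -0.1382; -0.1282 -0.5992]  nu=[-0.8802, -2.7906]  x^+=[-1.1204, 3.2449]  P^+=[0.4505 0.0487; 0.0487 0.2923]
step 2: x^-=[0.4696, 3.2449]  P^-=[0.8184 0.2239; 0.2239 0.5223]  H_jac=[0.8917 0.0000; 0.0000 0.1031]  S=[0.9908 -0.0034; -0.0034 0.4956]  K=[0.7368 0.0517; 0.2019 0.1101]  nu=[0.1874, 0.0447]  x^+=[0.6100, 3.2876]  P^+=[0.2795 0.0740; 0.0740 0.4761]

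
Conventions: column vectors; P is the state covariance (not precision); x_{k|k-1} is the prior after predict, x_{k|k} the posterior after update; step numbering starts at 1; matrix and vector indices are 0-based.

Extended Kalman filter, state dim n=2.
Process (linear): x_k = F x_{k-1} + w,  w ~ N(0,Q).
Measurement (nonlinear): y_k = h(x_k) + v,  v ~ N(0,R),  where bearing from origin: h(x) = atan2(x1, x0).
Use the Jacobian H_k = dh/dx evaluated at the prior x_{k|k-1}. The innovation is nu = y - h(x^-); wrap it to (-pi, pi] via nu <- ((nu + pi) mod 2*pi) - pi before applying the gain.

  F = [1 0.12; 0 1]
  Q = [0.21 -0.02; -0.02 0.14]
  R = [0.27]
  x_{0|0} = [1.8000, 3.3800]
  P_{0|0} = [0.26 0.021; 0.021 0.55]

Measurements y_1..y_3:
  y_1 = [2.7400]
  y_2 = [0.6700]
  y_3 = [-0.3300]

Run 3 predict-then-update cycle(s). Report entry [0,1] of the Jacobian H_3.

H_jac[0,1] = 0.1264

step 1: x^-=[2.2056, 3.3800]  P^-=[0.4830 0.0670; 0.0670 0.6900]  H_jac=[-0.2075 0.1354]  S=[0.2997]  K=[-0.3041; 0.2654]  nu=[1.7474]  x^+=[1.6742, 3.8437]  P^+=[0.4552 0.0912; 0.0912 0.6689]
step 2: x^-=[2.1354, 3.8437]  P^-=[0.6968 0.1515; 0.1515 0.8089]  H_jac=[-0.1988 0.1104]  S=[0.3008]  K=[-0.4050; 0.1969]  nu=[-0.3937]  x^+=[2.2948, 3.7662]  P^+=[0.6474 0.1754; 0.1754 0.7972]
step 3: x^-=[2.7468, 3.7662]  P^-=[0.9110 0.2511; 0.2511 0.9372]  H_jac=[-0.1733 0.1264]  S=[0.3013]  K=[-0.4187; 0.2487]  nu=[-1.2707]  x^+=[3.2788, 3.4501]  P^+=[0.8582 0.2825; 0.2825 0.9186]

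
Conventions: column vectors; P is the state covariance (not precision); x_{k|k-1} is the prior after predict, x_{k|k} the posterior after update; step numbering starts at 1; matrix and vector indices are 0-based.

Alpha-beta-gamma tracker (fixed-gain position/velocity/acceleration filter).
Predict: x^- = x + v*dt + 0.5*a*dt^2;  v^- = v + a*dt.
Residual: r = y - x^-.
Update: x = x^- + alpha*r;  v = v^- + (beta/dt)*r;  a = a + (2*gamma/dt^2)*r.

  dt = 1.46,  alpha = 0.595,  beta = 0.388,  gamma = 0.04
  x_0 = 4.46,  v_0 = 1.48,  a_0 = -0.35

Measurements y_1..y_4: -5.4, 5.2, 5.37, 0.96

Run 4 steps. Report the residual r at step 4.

resid = -2.2304

step 1: x_pred=6.2478  r=-11.6478  x^+=-0.6827  v^+=-2.1264  a^+=-0.7871
step 2: x_pred=-4.6262  r=9.8262  x^+=1.2204  v^+=-0.6643  a^+=-0.4184
step 3: x_pred=-0.1954  r=5.5654  x^+=3.1160  v^+=0.2039  a^+=-0.2095
step 4: x_pred=3.1904  r=-2.2304  x^+=1.8633  v^+=-0.6947  a^+=-0.2932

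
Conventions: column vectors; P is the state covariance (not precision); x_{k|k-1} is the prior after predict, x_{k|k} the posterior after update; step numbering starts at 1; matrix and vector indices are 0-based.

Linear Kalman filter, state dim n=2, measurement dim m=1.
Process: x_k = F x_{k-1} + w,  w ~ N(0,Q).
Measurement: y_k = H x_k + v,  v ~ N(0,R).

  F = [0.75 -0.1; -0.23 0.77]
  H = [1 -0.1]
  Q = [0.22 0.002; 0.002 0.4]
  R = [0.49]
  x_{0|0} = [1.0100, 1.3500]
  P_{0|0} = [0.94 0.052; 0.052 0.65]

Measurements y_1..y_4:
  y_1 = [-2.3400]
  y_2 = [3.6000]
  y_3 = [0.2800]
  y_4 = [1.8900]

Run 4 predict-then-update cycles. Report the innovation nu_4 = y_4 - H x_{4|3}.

innov = [1.4476]

step 1: x^-=[0.6225, 0.8072]  P^-=[0.7475 -0.1790; -0.1790 0.8167]  S=[1.2814]  K=[0.5973; -0.2034]  nu=[-2.8818]  x^+=[-1.0987, 1.3934]  P^+=[0.2903 -0.0233; -0.0233 0.7637]
step 2: x^-=[-0.9634, 1.3256]  P^-=[0.3944 -0.1209; -0.1209 0.8764]  S=[0.9174]  K=[0.4431; -0.2273]  nu=[4.6959]  x^+=[1.1176, 0.2582]  P^+=[0.2143 -0.0285; -0.0285 0.8290]
step 3: x^-=[0.8124, -0.0582]  P^-=[0.3531 -0.1159; -0.1159 0.9129]  S=[0.8754]  K=[0.4166; -0.2367]  nu=[-0.5382]  x^+=[0.5882, 0.0692]  P^+=[0.2012 -0.0296; -0.0296 0.8639]
step 4: x^-=[0.4342, -0.0820]  P^-=[0.3462 -0.1170; -0.1170 0.9333]  S=[0.8690]  K=[0.4119; -0.2420]  nu=[1.4476]  x^+=[1.0305, -0.4324]  P^+=[0.1988 -0.0304; -0.0304 0.8824]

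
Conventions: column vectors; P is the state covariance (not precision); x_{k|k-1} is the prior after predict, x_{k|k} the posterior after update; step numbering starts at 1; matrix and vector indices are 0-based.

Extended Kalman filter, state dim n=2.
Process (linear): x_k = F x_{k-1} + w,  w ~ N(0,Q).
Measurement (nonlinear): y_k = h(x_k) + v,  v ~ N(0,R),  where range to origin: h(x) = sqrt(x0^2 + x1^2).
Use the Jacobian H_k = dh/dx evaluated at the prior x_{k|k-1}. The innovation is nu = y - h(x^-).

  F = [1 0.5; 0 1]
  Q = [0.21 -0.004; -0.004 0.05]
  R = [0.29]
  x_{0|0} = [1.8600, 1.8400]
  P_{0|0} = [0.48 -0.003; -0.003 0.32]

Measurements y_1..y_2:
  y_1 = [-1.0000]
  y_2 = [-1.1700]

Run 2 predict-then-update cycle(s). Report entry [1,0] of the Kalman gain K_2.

step 1: x^-=[2.7800, 1.8400]  P^-=[0.7670 0.1530; 0.1530 0.3700]  H_jac=[0.8339 0.5519]  S=[1.0769]  K=[0.6723; 0.3081]  nu=[-4.3338]  x^+=[-0.1338, 0.5047]  P^+=[0.2802 -0.0701; -0.0701 0.2678]
step 2: x^-=[0.1186, 0.5047]  P^-=[0.4871 0.0598; 0.0598 0.3178]  H_jac=[0.2288 0.9735]  S=[0.6433]  K=[0.2637; 0.5022]  nu=[-1.6885]  x^+=[-0.3267, -0.3432]  P^+=[0.4423 -0.0254; -0.0254 0.1556]

K[1,0] = 0.5022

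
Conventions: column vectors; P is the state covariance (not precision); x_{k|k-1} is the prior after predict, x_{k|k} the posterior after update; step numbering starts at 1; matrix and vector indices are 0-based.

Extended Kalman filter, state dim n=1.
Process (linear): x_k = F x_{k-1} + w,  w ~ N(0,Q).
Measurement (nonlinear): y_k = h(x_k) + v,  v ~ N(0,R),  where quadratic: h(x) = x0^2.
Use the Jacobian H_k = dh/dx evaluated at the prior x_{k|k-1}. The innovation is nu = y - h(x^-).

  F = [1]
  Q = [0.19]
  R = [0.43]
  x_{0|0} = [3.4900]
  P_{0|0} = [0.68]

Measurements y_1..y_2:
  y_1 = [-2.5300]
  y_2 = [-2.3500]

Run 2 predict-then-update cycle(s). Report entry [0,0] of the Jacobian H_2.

H_jac[0,0] = 2.8074

step 1: x^-=[3.4900]  P^-=[0.8700]  H_jac=[6.9800]  S=[42.8167]  K=[0.1418]  nu=[-14.7101]  x^+=[1.4037]  P^+=[0.0087]
step 2: x^-=[1.4037]  P^-=[0.1987]  H_jac=[2.8074]  S=[1.9963]  K=[0.2795]  nu=[-4.3204]  x^+=[0.1963]  P^+=[0.0428]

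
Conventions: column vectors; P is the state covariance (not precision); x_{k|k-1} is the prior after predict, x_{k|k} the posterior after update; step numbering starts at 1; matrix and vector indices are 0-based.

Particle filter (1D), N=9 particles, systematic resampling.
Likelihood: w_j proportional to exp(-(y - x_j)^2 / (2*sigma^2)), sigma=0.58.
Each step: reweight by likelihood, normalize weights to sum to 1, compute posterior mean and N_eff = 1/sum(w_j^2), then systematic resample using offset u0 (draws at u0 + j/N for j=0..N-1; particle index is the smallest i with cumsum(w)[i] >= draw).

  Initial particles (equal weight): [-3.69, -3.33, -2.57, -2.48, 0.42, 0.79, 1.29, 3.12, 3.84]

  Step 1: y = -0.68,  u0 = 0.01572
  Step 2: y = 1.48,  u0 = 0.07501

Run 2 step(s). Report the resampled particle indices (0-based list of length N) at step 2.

step 1: w=[0.0000, 0.0001, 0.0223, 0.0365, 0.7456, 0.1814, 0.0141, 0.0000, 0.0000]  mean=0.3264  Neff=1.6924  idx=[2, 4, 4, 4, 4, 4, 4, 4, 5]
step 2: w=[0.0000, 0.1040, 0.1040, 0.1040, 0.1040, 0.1040, 0.1040, 0.1040, 0.2722]  mean=0.5207  Neff=6.6773  idx=[1, 2, 3, 4, 5, 7, 8, 8, 8]

resampled_idx = [1, 2, 3, 4, 5, 7, 8, 8, 8]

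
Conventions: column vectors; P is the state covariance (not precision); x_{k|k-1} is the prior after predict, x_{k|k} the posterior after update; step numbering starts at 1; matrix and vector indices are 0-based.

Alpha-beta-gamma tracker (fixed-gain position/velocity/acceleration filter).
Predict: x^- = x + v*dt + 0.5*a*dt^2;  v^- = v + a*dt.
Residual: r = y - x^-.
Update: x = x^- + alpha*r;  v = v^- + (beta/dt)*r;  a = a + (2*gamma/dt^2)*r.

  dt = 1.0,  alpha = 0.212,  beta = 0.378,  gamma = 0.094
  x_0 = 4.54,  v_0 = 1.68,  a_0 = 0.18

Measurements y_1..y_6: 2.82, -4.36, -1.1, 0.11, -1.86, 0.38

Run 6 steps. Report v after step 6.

v_post = 3.7162

step 1: x_pred=6.3100  r=-3.4900  x^+=5.5701  v^+=0.5408  a^+=-0.4761
step 2: x_pred=5.8728  r=-10.2328  x^+=3.7035  v^+=-3.8034  a^+=-2.3999
step 3: x_pred=-1.2998  r=0.1998  x^+=-1.2575  v^+=-6.1277  a^+=-2.3623
step 4: x_pred=-8.5663  r=8.6763  x^+=-6.7270  v^+=-5.2104  a^+=-0.7312
step 5: x_pred=-12.3029  r=10.4429  x^+=-10.0890  v^+=-1.9941  a^+=1.2321
step 6: x_pred=-11.4671  r=11.8471  x^+=-8.9555  v^+=3.7162  a^+=3.4594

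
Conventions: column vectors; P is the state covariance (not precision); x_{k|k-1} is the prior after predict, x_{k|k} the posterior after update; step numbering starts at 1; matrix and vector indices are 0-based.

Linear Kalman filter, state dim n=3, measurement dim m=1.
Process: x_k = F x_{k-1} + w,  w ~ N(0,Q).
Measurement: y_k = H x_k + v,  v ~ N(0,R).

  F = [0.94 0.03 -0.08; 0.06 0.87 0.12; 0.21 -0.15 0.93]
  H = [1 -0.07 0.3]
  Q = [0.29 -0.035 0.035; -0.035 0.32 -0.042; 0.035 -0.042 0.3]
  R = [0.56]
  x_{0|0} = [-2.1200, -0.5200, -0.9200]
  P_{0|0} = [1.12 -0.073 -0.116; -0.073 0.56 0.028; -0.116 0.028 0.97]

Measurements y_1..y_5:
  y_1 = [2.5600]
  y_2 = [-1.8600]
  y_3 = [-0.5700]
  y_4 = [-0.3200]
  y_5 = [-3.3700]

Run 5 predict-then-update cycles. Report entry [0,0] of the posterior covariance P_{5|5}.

P_post[0,0] = 0.3811

step 1: x^-=[-1.9348, -0.6900, -1.2228]  P^-=[1.2995 -0.0407 0.0929; -0.0407 0.7584 0.0074; 0.0929 0.0074 1.1524]  S=[2.0281]  K=[0.6559; -0.0452; 0.2160]  nu=[4.8133]  x^+=[1.2223, -0.9074, -0.1830]  P^+=[0.4270 0.0194 -0.1945; 0.0194 0.7543 0.0271; -0.1945 0.0271 1.0578]
step 2: x^-=[1.1364, -0.7381, 0.2226]  P^-=[0.7050 -0.0083 -0.1311; -0.0083 0.9126 -0.0079; -0.1311 -0.0079 1.1659]  S=[1.2972]  K=[0.5136; -0.0575; 0.1690]  nu=[-3.1149]  x^+=[-0.4633, -0.5590, -0.3039]  P^+=[0.3628 0.0300 -0.2437; 0.0300 0.9083 0.0047; -0.2437 0.0047 1.1289]
step 3: x^-=[-0.4280, -0.5506, -0.2961]  P^-=[0.6569 -0.0037 -0.1942; -0.0037 1.0256 -0.0408; -0.1942 -0.0408 1.2144]  S=[1.2169]  K=[0.4922; -0.0721; 0.1421]  nu=[-0.0918]  x^+=[-0.4731, -0.5440, -0.3091]  P^+=[0.3622 0.0395 -0.2794; 0.0395 1.0193 -0.0283; -0.2794 -0.0283 1.1898]
step 4: x^-=[-0.4363, -0.5388, -0.3052]  P^-=[0.6629 0.0047 -0.2326; 0.0047 1.1041 -0.0759; -0.2326 -0.0759 1.2643]  S=[1.2051]  K=[0.4919; -0.0792; 0.1261]  nu=[0.1702]  x^+=[-0.3526, -0.5523, -0.2838]  P^+=[0.3713 0.0516 -0.3074; 0.0516 1.0966 -0.0638; -0.3074 -0.0638 1.2451]
step 5: x^-=[-0.3253, -0.5357, -0.2551]  P^-=[0.6765 0.0159 -0.2623; 0.0159 1.1569 -0.1079; -0.2623 -0.1079 1.3125]  S=[1.2052]  K=[0.4951; -0.0809; 0.1153]  nu=[-3.0056]  x^+=[-1.8134, -0.2926, -0.6017]  P^+=[0.3811 0.0641 -0.3311; 0.0641 1.1490 -0.0967; -0.3311 -0.0967 1.2964]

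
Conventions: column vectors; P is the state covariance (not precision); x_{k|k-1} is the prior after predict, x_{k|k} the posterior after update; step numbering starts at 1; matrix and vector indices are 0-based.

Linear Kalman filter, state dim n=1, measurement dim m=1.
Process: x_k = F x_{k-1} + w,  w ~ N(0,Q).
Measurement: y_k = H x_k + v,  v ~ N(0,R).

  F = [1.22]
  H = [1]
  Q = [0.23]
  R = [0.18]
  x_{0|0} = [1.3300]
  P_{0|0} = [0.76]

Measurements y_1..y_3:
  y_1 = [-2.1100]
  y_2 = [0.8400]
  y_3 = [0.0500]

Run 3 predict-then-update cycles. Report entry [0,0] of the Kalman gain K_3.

K[0,0] = 0.7017

step 1: x^-=[1.6226]  P^-=[1.3612]  S=[1.5412]  K=[0.8832]  nu=[-3.7326]  x^+=[-1.6741]  P^+=[0.1590]
step 2: x^-=[-2.0423]  P^-=[0.4666]  S=[0.6466]  K=[0.7216]  nu=[2.8823]  x^+=[0.0376]  P^+=[0.1299]
step 3: x^-=[0.0459]  P^-=[0.4233]  S=[0.6033]  K=[0.7017]  nu=[0.0041]  x^+=[0.0488]  P^+=[0.1263]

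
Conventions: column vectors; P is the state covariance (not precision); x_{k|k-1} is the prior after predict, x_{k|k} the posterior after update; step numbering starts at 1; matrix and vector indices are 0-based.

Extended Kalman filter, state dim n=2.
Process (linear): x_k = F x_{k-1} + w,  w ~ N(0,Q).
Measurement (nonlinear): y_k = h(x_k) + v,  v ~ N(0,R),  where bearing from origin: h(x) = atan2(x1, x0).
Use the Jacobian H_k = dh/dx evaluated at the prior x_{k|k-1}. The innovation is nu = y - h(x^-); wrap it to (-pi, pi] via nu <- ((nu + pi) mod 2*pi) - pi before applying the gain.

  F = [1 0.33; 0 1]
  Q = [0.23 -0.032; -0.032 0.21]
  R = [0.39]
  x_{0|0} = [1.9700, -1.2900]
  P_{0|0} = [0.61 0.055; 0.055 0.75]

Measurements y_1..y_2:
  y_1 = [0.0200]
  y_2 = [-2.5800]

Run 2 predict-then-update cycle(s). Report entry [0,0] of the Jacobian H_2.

step 1: x^-=[1.5443, -1.2900]  P^-=[0.9580 0.2705; 0.2705 0.9600]  H_jac=[0.3186 0.3814]  S=[0.6926]  K=[0.5896; 0.6531]  nu=[0.7159]  x^+=[1.9664, -0.8225]  P^+=[0.7172 0.0038; 0.0038 0.6646]
step 2: x^-=[1.6950, -0.8225]  P^-=[1.0221 0.1911; 0.1911 0.8746]  H_jac=[0.2317 0.4775]  S=[0.6866]  K=[0.4778; 0.6728]  nu=[-2.1282]  x^+=[0.6780, -2.2543]  P^+=[0.8653 -0.0296; -0.0296 0.5638]

H_jac[0,0] = 0.2317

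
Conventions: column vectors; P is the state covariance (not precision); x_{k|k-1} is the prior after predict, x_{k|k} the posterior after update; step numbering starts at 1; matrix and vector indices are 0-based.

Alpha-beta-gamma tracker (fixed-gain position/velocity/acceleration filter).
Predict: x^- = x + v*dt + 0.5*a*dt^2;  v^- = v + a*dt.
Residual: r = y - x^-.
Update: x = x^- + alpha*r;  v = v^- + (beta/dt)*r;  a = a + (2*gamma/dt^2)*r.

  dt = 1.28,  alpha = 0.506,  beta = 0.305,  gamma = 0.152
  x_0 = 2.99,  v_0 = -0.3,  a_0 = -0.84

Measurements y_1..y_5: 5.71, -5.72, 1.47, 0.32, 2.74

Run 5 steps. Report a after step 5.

step 1: x_pred=1.9179  r=3.7921  x^+=3.8367  v^+=-0.4716  a^+=-0.1364
step 2: x_pred=3.1213  r=-8.8413  x^+=-1.3524  v^+=-2.7529  a^+=-1.7769
step 3: x_pred=-6.3317  r=7.8017  x^+=-2.3840  v^+=-3.1683  a^+=-0.3293
step 4: x_pred=-6.7092  r=7.0292  x^+=-3.1524  v^+=-1.9148  a^+=0.9750
step 5: x_pred=-4.8047  r=7.5447  x^+=-0.9871  v^+=1.1309  a^+=2.3749

a_post = 2.3749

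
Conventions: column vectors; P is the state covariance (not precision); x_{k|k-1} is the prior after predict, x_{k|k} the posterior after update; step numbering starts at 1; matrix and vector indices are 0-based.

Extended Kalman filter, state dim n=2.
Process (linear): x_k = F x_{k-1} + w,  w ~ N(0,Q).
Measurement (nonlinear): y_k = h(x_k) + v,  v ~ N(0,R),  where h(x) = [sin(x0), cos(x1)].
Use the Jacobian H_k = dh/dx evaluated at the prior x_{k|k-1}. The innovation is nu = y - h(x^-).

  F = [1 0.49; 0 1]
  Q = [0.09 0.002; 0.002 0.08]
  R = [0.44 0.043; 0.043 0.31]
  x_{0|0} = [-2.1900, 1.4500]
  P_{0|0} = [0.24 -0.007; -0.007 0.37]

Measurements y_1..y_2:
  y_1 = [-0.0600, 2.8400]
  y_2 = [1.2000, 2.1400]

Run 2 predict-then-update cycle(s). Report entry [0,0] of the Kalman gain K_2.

step 1: x^-=[-1.4795, 1.4500]  P^-=[0.4120 0.1763; 0.1763 0.4500]  H_jac=[0.0912 0.0000; 0.0000 -0.9927]  S=[0.4434 0.0270; 0.0270 0.7535]  K=[0.0991 -0.2358; 0.0726 -0.5955]  nu=[0.9358, 2.7195]  x^+=[-2.0281, -0.1015]  P^+=[0.3670 0.0694; 0.0694 0.1828]
step 2: x^-=[-2.0779, -0.1015]  P^-=[0.5688 0.1609; 0.1609 0.2628]  H_jac=[-0.4856 0.0000; 0.0000 0.1014]  S=[0.5742 0.0351; 0.0351 0.3127]  K=[-0.4877 0.1069; -0.1423 0.1012]  nu=[2.0742, 1.1451]  x^+=[-2.9670, -0.2809]  P^+=[0.4324 0.1200; 0.1200 0.2490]

K[0,0] = -0.4877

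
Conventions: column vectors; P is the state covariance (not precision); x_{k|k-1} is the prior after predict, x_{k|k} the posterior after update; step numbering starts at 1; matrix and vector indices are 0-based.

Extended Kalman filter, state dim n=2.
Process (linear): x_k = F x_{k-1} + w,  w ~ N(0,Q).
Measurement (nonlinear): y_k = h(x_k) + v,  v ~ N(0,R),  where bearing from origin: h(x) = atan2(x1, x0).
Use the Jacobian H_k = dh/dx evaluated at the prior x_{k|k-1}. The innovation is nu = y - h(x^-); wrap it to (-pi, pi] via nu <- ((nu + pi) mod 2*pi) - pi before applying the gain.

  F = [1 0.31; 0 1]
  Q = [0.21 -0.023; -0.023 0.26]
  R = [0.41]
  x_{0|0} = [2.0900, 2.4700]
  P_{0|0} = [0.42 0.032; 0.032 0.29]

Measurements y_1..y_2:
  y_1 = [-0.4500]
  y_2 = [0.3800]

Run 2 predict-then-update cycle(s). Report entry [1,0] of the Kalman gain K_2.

K[1,0] = 0.2828

step 1: x^-=[2.8557, 2.4700]  P^-=[0.6777 0.0989; 0.0989 0.5500]  H_jac=[-0.1733 0.2003]  S=[0.4455]  K=[-0.2191; 0.2088]  nu=[-1.1631]  x^+=[3.1105, 2.2271]  P^+=[0.6563 0.1193; 0.1193 0.5306]
step 2: x^-=[3.8009, 2.2271]  P^-=[0.9913 0.2608; 0.2608 0.7906]  H_jac=[-0.1148 0.1959]  S=[0.4417]  K=[-0.1419; 0.2828]  nu=[-0.1500]  x^+=[3.8222, 2.1847]  P^+=[0.9824 0.2785; 0.2785 0.7552]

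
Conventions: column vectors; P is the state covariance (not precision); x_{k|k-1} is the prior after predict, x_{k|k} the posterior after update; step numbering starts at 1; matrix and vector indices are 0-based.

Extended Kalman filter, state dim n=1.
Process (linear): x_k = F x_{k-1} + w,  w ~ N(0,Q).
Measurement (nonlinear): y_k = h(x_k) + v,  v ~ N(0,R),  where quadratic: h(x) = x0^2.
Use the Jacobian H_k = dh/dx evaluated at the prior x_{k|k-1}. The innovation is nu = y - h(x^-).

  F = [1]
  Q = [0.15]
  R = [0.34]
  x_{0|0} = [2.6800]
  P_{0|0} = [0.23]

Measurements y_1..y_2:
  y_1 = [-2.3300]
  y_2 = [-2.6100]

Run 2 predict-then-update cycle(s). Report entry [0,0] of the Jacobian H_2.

H_jac[0,0] = 1.9178

step 1: x^-=[2.6800]  P^-=[0.3800]  H_jac=[5.3600]  S=[11.2572]  K=[0.1809]  nu=[-9.5124]  x^+=[0.9589]  P^+=[0.0115]
step 2: x^-=[0.9589]  P^-=[0.1615]  H_jac=[1.9178]  S=[0.9339]  K=[0.3316]  nu=[-3.5295]  x^+=[-0.2115]  P^+=[0.0588]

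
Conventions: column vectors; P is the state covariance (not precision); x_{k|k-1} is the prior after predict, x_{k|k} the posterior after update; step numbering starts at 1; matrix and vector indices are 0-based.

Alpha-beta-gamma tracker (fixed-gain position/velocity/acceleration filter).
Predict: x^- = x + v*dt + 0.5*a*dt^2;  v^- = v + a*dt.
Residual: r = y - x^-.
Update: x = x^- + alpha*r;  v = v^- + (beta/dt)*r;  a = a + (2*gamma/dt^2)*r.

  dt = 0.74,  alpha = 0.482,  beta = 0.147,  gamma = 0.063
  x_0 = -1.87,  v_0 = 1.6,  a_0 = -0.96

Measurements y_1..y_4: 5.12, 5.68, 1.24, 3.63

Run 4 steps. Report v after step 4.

v_post = 1.6117

step 1: x_pred=-0.9488  r=6.0688  x^+=1.9763  v^+=2.0952  a^+=0.4364
step 2: x_pred=3.6463  r=2.0337  x^+=4.6265  v^+=2.8221  a^+=0.9044
step 3: x_pred=6.9625  r=-5.7225  x^+=4.2043  v^+=2.3546  a^+=-0.4124
step 4: x_pred=5.8337  r=-2.2037  x^+=4.7715  v^+=1.6117  a^+=-0.9194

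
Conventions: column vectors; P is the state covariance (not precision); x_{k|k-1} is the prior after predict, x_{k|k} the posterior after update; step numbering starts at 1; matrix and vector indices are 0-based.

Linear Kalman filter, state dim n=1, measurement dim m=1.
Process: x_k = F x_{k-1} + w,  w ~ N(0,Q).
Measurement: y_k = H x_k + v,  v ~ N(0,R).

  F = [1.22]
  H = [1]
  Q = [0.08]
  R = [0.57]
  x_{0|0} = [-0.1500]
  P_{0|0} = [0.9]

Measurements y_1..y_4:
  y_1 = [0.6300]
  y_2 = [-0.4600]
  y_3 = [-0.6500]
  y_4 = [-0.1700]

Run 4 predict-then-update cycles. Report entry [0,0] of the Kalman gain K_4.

step 1: x^-=[-0.1830]  P^-=[1.4196]  S=[1.9896]  K=[0.7135]  nu=[0.8130]  x^+=[0.3971]  P^+=[0.4067]
step 2: x^-=[0.4844]  P^-=[0.6853]  S=[1.2553]  K=[0.5459]  nu=[-0.9444]  x^+=[-0.0312]  P^+=[0.3112]
step 3: x^-=[-0.0380]  P^-=[0.5432]  S=[1.1132]  K=[0.4879]  nu=[-0.6120]  x^+=[-0.3366]  P^+=[0.2781]
step 4: x^-=[-0.4107]  P^-=[0.4940]  S=[1.0640]  K=[0.4643]  nu=[0.2407]  x^+=[-0.2989]  P^+=[0.2646]

K[0,0] = 0.4643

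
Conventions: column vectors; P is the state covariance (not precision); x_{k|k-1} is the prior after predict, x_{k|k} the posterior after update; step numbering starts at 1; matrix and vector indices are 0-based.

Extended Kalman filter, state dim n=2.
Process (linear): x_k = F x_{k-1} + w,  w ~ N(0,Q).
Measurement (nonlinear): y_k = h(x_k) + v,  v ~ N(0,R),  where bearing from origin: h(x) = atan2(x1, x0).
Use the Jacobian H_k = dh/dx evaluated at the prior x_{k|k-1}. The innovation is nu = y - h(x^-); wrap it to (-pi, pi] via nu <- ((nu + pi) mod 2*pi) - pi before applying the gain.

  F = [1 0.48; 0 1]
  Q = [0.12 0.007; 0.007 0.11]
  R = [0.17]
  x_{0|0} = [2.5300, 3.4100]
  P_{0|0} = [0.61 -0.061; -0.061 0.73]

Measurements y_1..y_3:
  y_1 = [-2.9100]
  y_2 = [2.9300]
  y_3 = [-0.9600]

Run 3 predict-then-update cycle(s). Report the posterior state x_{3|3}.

step 1: x^-=[4.1668, 3.4100]  P^-=[0.8396 0.2964; 0.2964 0.8400]  H_jac=[-0.1176 0.1437]  S=[0.1889]  K=[-0.2972; 0.4545]  nu=[2.6873]  x^+=[3.3681, 4.6313]  P^+=[0.8229 0.3219; 0.3219 0.8010]
step 2: x^-=[5.5911, 4.6313]  P^-=[1.4365 0.7134; 0.7134 0.9110]  H_jac=[-0.0879 0.1061]  S=[0.1780]  K=[-0.2839; 0.1907]  nu=[2.2382]  x^+=[4.9556, 5.0581]  P^+=[1.4222 0.7230; 0.7230 0.9045]
step 3: x^-=[7.3835, 5.0581]  P^-=[2.4447 1.1642; 1.1642 1.0145]  H_jac=[-0.0631 0.0922]  S=[0.1748]  K=[-0.2692; 0.1144]  nu=[-1.5606]  x^+=[7.8036, 4.8795]  P^+=[2.4320 1.1696; 1.1696 1.0122]

x_post = [7.8036, 4.8795]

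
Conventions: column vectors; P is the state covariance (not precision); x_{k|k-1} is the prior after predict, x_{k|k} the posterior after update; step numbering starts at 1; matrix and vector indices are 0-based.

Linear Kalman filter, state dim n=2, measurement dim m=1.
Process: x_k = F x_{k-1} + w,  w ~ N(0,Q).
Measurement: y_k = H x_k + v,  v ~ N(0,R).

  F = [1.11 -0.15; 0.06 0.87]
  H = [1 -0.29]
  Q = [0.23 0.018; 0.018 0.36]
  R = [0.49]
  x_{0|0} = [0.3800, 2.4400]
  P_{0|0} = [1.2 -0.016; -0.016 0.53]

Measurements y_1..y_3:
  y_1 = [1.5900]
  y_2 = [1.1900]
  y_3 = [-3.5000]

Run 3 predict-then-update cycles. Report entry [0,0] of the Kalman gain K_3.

step 1: x^-=[0.0558, 2.1456]  P^-=[1.7258 0.0134; 0.0134 0.7638]  S=[2.2722]  K=[0.7578; -0.0916]  nu=[2.1564]  x^+=[1.6899, 1.9481]  P^+=[0.4209 0.1711; 0.1711 0.7448]
step 2: x^-=[1.5836, 1.7963]  P^-=[0.7084 0.1125; 0.1125 0.9431]  S=[1.2125]  K=[0.5574; -0.1327]  nu=[0.1273]  x^+=[1.6546, 1.7794]  P^+=[0.3318 0.2023; 0.2023 0.9217]
step 3: x^-=[1.5697, 1.6473]  P^-=[0.5922 0.1133; 0.1133 1.0800]  S=[1.1073]  K=[0.5051; -0.1805]  nu=[-4.5919]  x^+=[-0.7498, 2.4763]  P^+=[0.3096 0.2143; 0.2143 1.0439]

K[0,0] = 0.5051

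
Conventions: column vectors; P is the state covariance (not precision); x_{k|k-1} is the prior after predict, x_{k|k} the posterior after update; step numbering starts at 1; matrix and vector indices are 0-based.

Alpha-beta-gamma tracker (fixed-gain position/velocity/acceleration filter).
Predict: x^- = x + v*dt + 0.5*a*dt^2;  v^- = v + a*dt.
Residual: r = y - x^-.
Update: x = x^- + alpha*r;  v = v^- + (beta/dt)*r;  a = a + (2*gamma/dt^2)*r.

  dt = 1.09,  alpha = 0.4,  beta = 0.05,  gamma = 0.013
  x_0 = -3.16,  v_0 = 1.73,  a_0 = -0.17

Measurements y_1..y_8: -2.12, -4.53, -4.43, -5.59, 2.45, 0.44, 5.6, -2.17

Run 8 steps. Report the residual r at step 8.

resid = -3.1518

step 1: x_pred=-1.3753  r=-0.7447  x^+=-1.6732  v^+=1.5105  a^+=-0.1863
step 2: x_pred=-0.1374  r=-4.3926  x^+=-1.8944  v^+=1.1060  a^+=-0.2824
step 3: x_pred=-0.8567  r=-3.5733  x^+=-2.2860  v^+=0.6342  a^+=-0.3606
step 4: x_pred=-1.8089  r=-3.7811  x^+=-3.3214  v^+=0.0677  a^+=-0.4434
step 5: x_pred=-3.5109  r=5.9609  x^+=-1.1266  v^+=-0.1421  a^+=-0.3129
step 6: x_pred=-1.4674  r=1.9074  x^+=-0.7044  v^+=-0.3957  a^+=-0.2712
step 7: x_pred=-1.2969  r=6.8969  x^+=1.4619  v^+=-0.3749  a^+=-0.1202
step 8: x_pred=0.9818  r=-3.1518  x^+=-0.2789  v^+=-0.6506  a^+=-0.1892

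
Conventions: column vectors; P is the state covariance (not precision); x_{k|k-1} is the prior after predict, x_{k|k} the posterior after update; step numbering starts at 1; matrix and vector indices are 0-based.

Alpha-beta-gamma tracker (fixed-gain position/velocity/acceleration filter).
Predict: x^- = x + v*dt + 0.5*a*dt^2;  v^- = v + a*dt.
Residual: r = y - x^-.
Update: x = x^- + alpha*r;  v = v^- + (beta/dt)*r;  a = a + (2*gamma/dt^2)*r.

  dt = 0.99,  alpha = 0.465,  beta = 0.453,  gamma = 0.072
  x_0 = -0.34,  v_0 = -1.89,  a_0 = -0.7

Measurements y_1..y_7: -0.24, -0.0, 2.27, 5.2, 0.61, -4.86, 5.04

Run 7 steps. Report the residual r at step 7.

resid = 7.8373

step 1: x_pred=-2.5541  r=2.3141  x^+=-1.4781  v^+=-1.5241  a^+=-0.3600
step 2: x_pred=-3.1633  r=3.1633  x^+=-1.6924  v^+=-0.4330  a^+=0.1048
step 3: x_pred=-2.0698  r=4.3398  x^+=-0.0518  v^+=1.6565  a^+=0.7424
step 4: x_pred=1.9519  r=3.2481  x^+=3.4623  v^+=3.8777  a^+=1.2196
step 5: x_pred=7.8988  r=-7.2888  x^+=4.5095  v^+=1.7499  a^+=0.1487
step 6: x_pred=6.3148  r=-11.1748  x^+=1.1185  v^+=-3.2162  a^+=-1.4931
step 7: x_pred=-2.7973  r=7.8373  x^+=0.8471  v^+=-1.1083  a^+=-0.3417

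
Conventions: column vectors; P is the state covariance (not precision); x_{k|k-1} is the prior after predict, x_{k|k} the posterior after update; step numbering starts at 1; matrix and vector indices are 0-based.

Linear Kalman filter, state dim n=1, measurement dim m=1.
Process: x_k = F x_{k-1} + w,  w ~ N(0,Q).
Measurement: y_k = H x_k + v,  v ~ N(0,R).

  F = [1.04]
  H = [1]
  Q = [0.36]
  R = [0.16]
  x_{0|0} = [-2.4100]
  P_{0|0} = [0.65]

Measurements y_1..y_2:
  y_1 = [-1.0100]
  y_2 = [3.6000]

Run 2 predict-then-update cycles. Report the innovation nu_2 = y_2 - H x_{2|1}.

step 1: x^-=[-2.5064]  P^-=[1.0630]  S=[1.2230]  K=[0.8692]  nu=[1.4964]  x^+=[-1.2058]  P^+=[0.1391]
step 2: x^-=[-1.2540]  P^-=[0.5104]  S=[0.6704]  K=[0.7613]  nu=[4.8540]  x^+=[2.4416]  P^+=[0.1218]

innov = [4.8540]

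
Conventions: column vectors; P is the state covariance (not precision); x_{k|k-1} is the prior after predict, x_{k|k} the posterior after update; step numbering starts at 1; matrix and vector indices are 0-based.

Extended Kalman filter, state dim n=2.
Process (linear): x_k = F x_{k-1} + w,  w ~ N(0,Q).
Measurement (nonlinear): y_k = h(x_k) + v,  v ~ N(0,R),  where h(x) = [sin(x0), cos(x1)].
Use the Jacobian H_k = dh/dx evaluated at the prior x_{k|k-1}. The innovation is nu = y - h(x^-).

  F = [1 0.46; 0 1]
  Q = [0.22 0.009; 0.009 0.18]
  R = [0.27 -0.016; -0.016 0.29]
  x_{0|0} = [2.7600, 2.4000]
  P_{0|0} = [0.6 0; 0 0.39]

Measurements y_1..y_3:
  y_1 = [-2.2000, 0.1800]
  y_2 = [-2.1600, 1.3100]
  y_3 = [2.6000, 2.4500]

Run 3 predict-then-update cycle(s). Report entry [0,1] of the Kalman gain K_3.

step 1: x^-=[3.8640, 2.4000]  P^-=[0.9025 0.1884; 0.1884 0.5700]  H_jac=[-0.7502 0.0000; 0.0000 -0.6755]  S=[0.7780 0.0795; 0.0795 0.5501]  K=[-0.8594 -0.1072; -0.1118 -0.6838]  nu=[-1.5388, 0.9174]  x^+=[5.0881, 1.9448]  P^+=[0.3070 0.0257; 0.0257 0.2909]
step 2: x^-=[5.9827, 1.9448]  P^-=[0.6122 0.1685; 0.1685 0.4709]  H_jac=[0.9552 0.0000; 0.0000 -0.9309]  S=[0.8285 -0.1658; -0.1658 0.6981]  K=[0.6938 -0.0599; 0.0720 -0.6109]  nu=[-1.8640, 1.6753]  x^+=[4.5892, 0.7872]  P^+=[0.1971 0.0306; 0.0306 0.1915]
step 3: x^-=[4.9513, 0.7872]  P^-=[0.4858 0.1277; 0.1277 0.3715]  H_jac=[0.2366 0.0000; 0.0000 -0.7084]  S=[0.2972 -0.0374; -0.0374 0.4764]  K=[0.3665 -0.1611; 0.0325 -0.5499]  nu=[3.5716, 1.7441]  x^+=[5.9793, -0.0559]  P^+=[0.4291 0.0742; 0.0742 0.2258]

K[0,1] = -0.1611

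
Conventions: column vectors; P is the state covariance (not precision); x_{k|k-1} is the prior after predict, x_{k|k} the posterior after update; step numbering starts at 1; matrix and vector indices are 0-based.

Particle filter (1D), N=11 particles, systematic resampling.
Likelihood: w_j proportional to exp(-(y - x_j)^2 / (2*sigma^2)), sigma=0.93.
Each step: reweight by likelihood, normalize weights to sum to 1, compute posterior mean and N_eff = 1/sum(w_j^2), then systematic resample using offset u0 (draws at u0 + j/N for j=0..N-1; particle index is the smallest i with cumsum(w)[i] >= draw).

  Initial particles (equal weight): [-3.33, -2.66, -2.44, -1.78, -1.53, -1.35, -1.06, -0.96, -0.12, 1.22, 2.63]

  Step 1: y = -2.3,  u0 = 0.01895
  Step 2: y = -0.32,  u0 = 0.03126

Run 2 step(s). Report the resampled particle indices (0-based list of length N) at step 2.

resampled_idx = [3, 5, 6, 7, 7, 8, 9, 9, 10, 10, 10]

step 1: w=[0.0994, 0.1703, 0.1815, 0.1570, 0.1303, 0.1090, 0.0755, 0.0650, 0.0118, 0.0001, 0.0000]  mean=-1.9968  Neff=7.3840  idx=[0, 1, 1, 2, 2, 3, 3, 4, 5, 5, 7]
step 2: w=[0.0017, 0.0135, 0.0135, 0.0238, 0.0238, 0.0934, 0.0934, 0.1374, 0.1734, 0.1734, 0.2527]  mean=-1.4472  Neff=6.1803  idx=[3, 5, 6, 7, 7, 8, 9, 9, 10, 10, 10]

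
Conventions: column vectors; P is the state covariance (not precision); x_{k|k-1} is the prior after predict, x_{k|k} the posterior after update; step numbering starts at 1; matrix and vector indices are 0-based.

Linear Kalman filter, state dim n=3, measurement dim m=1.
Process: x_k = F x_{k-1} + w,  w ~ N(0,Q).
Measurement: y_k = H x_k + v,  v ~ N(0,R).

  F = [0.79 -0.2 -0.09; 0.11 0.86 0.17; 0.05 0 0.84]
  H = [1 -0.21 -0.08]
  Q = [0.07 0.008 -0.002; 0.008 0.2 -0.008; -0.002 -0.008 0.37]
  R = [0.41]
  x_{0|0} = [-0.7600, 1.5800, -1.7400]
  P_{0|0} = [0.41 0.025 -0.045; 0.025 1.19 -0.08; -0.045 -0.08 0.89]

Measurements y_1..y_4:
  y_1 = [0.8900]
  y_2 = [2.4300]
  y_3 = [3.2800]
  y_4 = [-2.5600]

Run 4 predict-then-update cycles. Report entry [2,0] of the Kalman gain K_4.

step 1: x^-=[-0.7598, 0.9794, -1.4996]  P^-=[0.3763 -0.1549 -0.0696; -0.1549 1.0905 0.0601; -0.0696 0.0601 0.9952]  S=[0.9190]  K=[0.4509; -0.4230; -0.1761]  nu=[1.7355]  x^+=[0.0228, 0.2453, -1.8052]  P^+=[0.1894 0.0204 0.0034; 0.0204 0.9260 -0.0083; 0.0034 -0.0083 0.9667]
step 2: x^-=[0.1314, -0.0934, -1.5152]  P^-=[0.2259 -0.1349 -0.0642; -0.1349 0.9167 0.1263; -0.0642 0.1263 1.0529]  S=[0.7542]  K=[0.3439; -0.4475; -0.2319]  nu=[2.1577]  x^+=[0.8734, -1.0589, -2.0156]  P^+=[0.1367 -0.0188 -0.0040; -0.0188 0.7657 0.0480; -0.0040 0.0480 1.0123]
step 3: x^-=[1.0831, -1.1572, -1.6494]  P^-=[0.2024 -0.1455 -0.0837; -0.1455 0.8075 0.1708; -0.0837 0.1708 1.0843]  S=[0.7352]  K=[0.3260; -0.4472; -0.2806]  nu=[1.8219]  x^+=[1.6770, -1.9720, -2.1606]  P^+=[0.1243 -0.0384 -0.0164; -0.0384 0.6605 0.0785; -0.0164 0.0785 1.0264]
step 4: x^-=[1.9137, -1.8787, -1.7311]  P^-=[0.1996 -0.1465 -0.0983; -0.1465 0.7348 0.1927; -0.0983 0.1927 1.0932]  S=[0.7327]  K=[0.3251; -0.4316; -0.3088]  nu=[-5.0067]  x^+=[0.2860, 0.2821, -0.1851]  P^+=[0.1221 -0.0437 -0.0248; -0.0437 0.5983 0.0950; -0.0248 0.0950 1.0233]

K[2,0] = -0.3088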